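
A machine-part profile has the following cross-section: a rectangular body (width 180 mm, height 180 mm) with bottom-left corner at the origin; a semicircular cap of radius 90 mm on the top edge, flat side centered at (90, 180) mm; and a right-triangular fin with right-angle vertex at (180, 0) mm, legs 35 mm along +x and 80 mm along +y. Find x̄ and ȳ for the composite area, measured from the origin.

Part | A | x̄ᵢ | ȳᵢ | A·x̄ᵢ | A·ȳᵢ
rectangular body | 32400.00 | 90.00 | 90.00 | 2916000.00 | 2916000.00
semicircular top | 12723.45 | 90.00 | 218.20 | 1145110.52 | 2776221.04
triangular fin | 1400.00 | 191.67 | 26.67 | 268333.33 | 37333.33
Σ | 46523.45 |  |  | 4329443.86 | 5729554.38
x̄ = 4329443.86 / 46523.45 = 93.06 mm
ȳ = 5729554.38 / 46523.45 = 123.15 mm

x̄ = 93.06 mm, ȳ = 123.15 mm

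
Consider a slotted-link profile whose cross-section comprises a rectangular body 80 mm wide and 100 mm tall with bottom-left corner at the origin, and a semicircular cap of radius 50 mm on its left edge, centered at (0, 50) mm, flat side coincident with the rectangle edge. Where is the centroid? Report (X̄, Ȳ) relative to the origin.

X̄ = 19.84 mm, Ȳ = 50.00 mm

rectangular body: A = 80 × 100 = 8000.00, centroid at (40.00, 50.00).
semicircular end: A = ½π·50² = 3926.99, centroid at (-21.22, 50.00).
ΣA = 11926.99 mm²
ΣAX̄ = (8000.00)(40.00) + (3926.99)(-21.22) = 236666.67 mm³
ΣAȲ = (8000.00)(50.00) + (3926.99)(50.00) = 596349.54 mm³
X̄ = 236666.67 / 11926.99 = 19.84 mm
Ȳ = 596349.54 / 11926.99 = 50.00 mm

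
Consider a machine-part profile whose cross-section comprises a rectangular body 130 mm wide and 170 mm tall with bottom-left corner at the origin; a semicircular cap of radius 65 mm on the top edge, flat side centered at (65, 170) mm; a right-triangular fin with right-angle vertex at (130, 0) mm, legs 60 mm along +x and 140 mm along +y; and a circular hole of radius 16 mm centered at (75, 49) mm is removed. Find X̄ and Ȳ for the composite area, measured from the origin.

X̄ = 75.86 mm, Ȳ = 104.14 mm

rectangular body: A = 130 × 170 = 22100.00, centroid at (65.00, 85.00).
semicircular top: A = ½π·65² = 6636.61, centroid at (65.00, 197.59).
triangular fin: A = ½·60·140 = 4200.00, centroid at (150.00, 46.67).
hole: A = −π·16² = -804.25, centroid at (75.00, 49.00).
ΣA = 32132.37 mm²
ΣAX̄ = (22100.00)(65.00) + (6636.61)(65.00) + (4200.00)(150.00) + (-804.25)(75.00) = 2437561.36 mm³
ΣAȲ = (22100.00)(85.00) + (6636.61)(197.59) + (4200.00)(46.67) + (-804.25)(49.00) = 3346399.66 mm³
X̄ = 2437561.36 / 32132.37 = 75.86 mm
Ȳ = 3346399.66 / 32132.37 = 104.14 mm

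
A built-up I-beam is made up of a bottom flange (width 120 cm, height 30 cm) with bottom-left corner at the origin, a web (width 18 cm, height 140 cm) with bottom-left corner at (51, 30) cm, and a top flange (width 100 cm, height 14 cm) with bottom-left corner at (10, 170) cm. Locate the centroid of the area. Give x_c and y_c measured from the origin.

x_c = 60.00 cm, y_c = 73.64 cm

bottom flange: A = 120 × 30 = 3600.00, centroid at (60.00, 15.00).
web: A = 18 × 140 = 2520.00, centroid at (60.00, 100.00).
top flange: A = 100 × 14 = 1400.00, centroid at (60.00, 177.00).
ΣA = 7520.00 cm²
ΣAx_c = (3600.00)(60.00) + (2520.00)(60.00) + (1400.00)(60.00) = 451200.00 cm³
ΣAy_c = (3600.00)(15.00) + (2520.00)(100.00) + (1400.00)(177.00) = 553800.00 cm³
x_c = 451200.00 / 7520.00 = 60.00 cm
y_c = 553800.00 / 7520.00 = 73.64 cm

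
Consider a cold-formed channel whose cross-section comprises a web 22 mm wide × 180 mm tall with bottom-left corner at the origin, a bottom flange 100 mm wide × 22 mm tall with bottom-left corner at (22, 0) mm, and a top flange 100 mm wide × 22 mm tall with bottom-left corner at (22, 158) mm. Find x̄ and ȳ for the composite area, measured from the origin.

web: A = 22 × 180 = 3960.00, centroid at (11.00, 90.00).
bottom flange: A = 100 × 22 = 2200.00, centroid at (72.00, 11.00).
top flange: A = 100 × 22 = 2200.00, centroid at (72.00, 169.00).
ΣA = 8360.00 mm², ΣAx̄ = 360360.00 mm³, ΣAȳ = 752400.00 mm³.
x̄ = 360360.00/8360.00 = 43.11 mm; ȳ = 752400.00/8360.00 = 90.00 mm.

x̄ = 43.11 mm, ȳ = 90.00 mm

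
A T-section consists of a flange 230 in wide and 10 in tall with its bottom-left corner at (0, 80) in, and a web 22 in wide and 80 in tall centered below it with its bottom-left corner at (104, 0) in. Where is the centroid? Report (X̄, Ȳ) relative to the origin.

X̄ = 115.00 in, Ȳ = 65.49 in

web: A = 22 × 80 = 1760.00, centroid at (115.00, 40.00).
flange: A = 230 × 10 = 2300.00, centroid at (115.00, 85.00).
ΣA = 4060.00 in²
ΣAX̄ = (1760.00)(115.00) + (2300.00)(115.00) = 466900.00 in³
ΣAȲ = (1760.00)(40.00) + (2300.00)(85.00) = 265900.00 in³
X̄ = 466900.00 / 4060.00 = 115.00 in
Ȳ = 265900.00 / 4060.00 = 65.49 in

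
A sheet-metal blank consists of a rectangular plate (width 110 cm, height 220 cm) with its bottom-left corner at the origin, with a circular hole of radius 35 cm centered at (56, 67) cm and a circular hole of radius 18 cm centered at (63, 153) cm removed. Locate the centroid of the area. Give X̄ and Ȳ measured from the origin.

X̄ = 54.38 cm, Ȳ = 116.30 cm

plate: A = 110 × 220 = 24200.00, centroid at (55.00, 110.00).
hole 1: A = −π·35² = -3848.45, centroid at (56.00, 67.00).
hole 2: A = −π·18² = -1017.88, centroid at (63.00, 153.00).
ΣA = 19333.67 cm²
ΣAX̄ = (24200.00)(55.00) + (-3848.45)(56.00) + (-1017.88)(63.00) = 1051360.55 cm³
ΣAȲ = (24200.00)(110.00) + (-3848.45)(67.00) + (-1017.88)(153.00) = 2248418.75 cm³
X̄ = 1051360.55 / 19333.67 = 54.38 cm
Ȳ = 2248418.75 / 19333.67 = 116.30 cm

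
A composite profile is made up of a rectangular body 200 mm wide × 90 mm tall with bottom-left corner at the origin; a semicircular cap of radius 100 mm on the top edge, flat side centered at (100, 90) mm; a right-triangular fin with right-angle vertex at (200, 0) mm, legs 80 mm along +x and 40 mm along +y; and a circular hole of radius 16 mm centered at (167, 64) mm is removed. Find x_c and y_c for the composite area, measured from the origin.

rectangular body: A = 200 × 90 = 18000.00, centroid at (100.00, 45.00).
semicircular top: A = ½π·100² = 15707.96, centroid at (100.00, 132.44).
triangular fin: A = ½·80·40 = 1600.00, centroid at (226.67, 13.33).
hole: A = −π·16² = -804.25, centroid at (167.00, 64.00).
ΣA = 34503.72 mm², ΣAx_c = 3599153.62 mm³, ΣAy_c = 2860244.84 mm³.
x_c = 3599153.62/34503.72 = 104.31 mm; y_c = 2860244.84/34503.72 = 82.90 mm.

x_c = 104.31 mm, y_c = 82.90 mm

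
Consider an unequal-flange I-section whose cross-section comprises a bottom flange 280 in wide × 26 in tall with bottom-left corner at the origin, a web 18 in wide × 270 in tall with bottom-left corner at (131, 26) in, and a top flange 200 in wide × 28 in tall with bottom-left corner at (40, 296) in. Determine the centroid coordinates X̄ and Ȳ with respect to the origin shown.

bottom flange: A = 280 × 26 = 7280.00, centroid at (140.00, 13.00).
web: A = 18 × 270 = 4860.00, centroid at (140.00, 161.00).
top flange: A = 200 × 28 = 5600.00, centroid at (140.00, 310.00).
ΣA = 17740.00 in²
ΣAX̄ = (7280.00)(140.00) + (4860.00)(140.00) + (5600.00)(140.00) = 2483600.00 in³
ΣAȲ = (7280.00)(13.00) + (4860.00)(161.00) + (5600.00)(310.00) = 2613100.00 in³
X̄ = 2483600.00 / 17740.00 = 140.00 in
Ȳ = 2613100.00 / 17740.00 = 147.30 in

X̄ = 140.00 in, Ȳ = 147.30 in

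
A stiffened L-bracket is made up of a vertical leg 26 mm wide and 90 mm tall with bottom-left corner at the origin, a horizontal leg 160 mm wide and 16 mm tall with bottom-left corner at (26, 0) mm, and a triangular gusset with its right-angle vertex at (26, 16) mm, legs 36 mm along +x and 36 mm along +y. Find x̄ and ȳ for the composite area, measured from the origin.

vertical leg: A = 26 × 90 = 2340.00, centroid at (13.00, 45.00).
horizontal leg: A = 160 × 16 = 2560.00, centroid at (106.00, 8.00).
gusset: A = ½·36·36 = 648.00, centroid at (38.00, 28.00).
ΣA = 5548.00 mm², ΣAx̄ = 326404.00 mm³, ΣAȳ = 143924.00 mm³.
x̄ = 326404.00/5548.00 = 58.83 mm; ȳ = 143924.00/5548.00 = 25.94 mm.

x̄ = 58.83 mm, ȳ = 25.94 mm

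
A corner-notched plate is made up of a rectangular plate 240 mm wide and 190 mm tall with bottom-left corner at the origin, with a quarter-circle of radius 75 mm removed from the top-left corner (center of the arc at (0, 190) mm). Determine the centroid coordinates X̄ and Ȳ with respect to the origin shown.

X̄ = 129.46 mm, Ȳ = 88.22 mm

plate: A = 240 × 190 = 45600.00, centroid at (120.00, 95.00).
removed quarter-circle: A = −¼π·75² = -4417.86, centroid at (31.83, 158.17).
ΣA = 41182.14 mm², ΣAX̄ = 5331375.00 mm³, ΣAȲ = 3633230.71 mm³.
X̄ = 5331375.00/41182.14 = 129.46 mm; Ȳ = 3633230.71/41182.14 = 88.22 mm.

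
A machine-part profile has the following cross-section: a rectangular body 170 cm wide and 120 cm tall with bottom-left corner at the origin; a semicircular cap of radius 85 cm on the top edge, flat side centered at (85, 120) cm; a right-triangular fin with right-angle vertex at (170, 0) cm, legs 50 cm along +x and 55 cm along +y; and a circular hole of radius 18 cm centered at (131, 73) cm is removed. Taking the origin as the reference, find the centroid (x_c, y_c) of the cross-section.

x_c = 87.90 cm, y_c = 91.76 cm

rectangular body: A = 170 × 120 = 20400.00, centroid at (85.00, 60.00).
semicircular top: A = ½π·85² = 11349.00, centroid at (85.00, 156.08).
triangular fin: A = ½·50·55 = 1375.00, centroid at (186.67, 18.33).
hole: A = −π·18² = -1017.88, centroid at (131.00, 73.00).
ΣA = 32106.13 cm²
ΣAx_c = (20400.00)(85.00) + (11349.00)(85.00) + (1375.00)(186.67) + (-1017.88)(131.00) = 2821990.20 cm³
ΣAy_c = (20400.00)(60.00) + (11349.00)(156.08) + (1375.00)(18.33) + (-1017.88)(73.00) = 2946200.47 cm³
x_c = 2821990.20 / 32106.13 = 87.90 cm
y_c = 2946200.47 / 32106.13 = 91.76 cm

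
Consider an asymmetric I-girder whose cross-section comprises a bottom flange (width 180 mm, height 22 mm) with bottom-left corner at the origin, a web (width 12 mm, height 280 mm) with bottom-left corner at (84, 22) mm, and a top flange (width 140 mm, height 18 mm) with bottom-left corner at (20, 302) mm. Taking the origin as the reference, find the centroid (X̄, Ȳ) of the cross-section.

bottom flange: A = 180 × 22 = 3960.00, centroid at (90.00, 11.00).
web: A = 12 × 280 = 3360.00, centroid at (90.00, 162.00).
top flange: A = 140 × 18 = 2520.00, centroid at (90.00, 311.00).
ΣA = 9840.00 mm², ΣAX̄ = 885600.00 mm³, ΣAȲ = 1371600.00 mm³.
X̄ = 885600.00/9840.00 = 90.00 mm; Ȳ = 1371600.00/9840.00 = 139.39 mm.

X̄ = 90.00 mm, Ȳ = 139.39 mm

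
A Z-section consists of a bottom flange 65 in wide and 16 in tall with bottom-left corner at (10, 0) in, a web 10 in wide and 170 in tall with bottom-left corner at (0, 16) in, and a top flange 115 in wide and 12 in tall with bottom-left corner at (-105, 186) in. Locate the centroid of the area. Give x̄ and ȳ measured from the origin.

x̄ = -3.12 in, ȳ = 108.00 in

bottom flange: A = 65 × 16 = 1040.00, centroid at (42.50, 8.00).
web: A = 10 × 170 = 1700.00, centroid at (5.00, 101.00).
top flange: A = 115 × 12 = 1380.00, centroid at (-47.50, 192.00).
ΣA = 4120.00 in², ΣAx̄ = -12850.00 in³, ΣAȳ = 444980.00 in³.
x̄ = -12850.00/4120.00 = -3.12 in; ȳ = 444980.00/4120.00 = 108.00 in.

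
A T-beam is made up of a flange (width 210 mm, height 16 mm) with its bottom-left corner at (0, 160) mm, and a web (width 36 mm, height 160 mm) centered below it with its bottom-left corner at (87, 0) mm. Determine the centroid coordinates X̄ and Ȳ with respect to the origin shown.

Part | A | x̄ᵢ | ȳᵢ | A·x̄ᵢ | A·ȳᵢ
web | 5760.00 | 105.00 | 80.00 | 604800.00 | 460800.00
flange | 3360.00 | 105.00 | 168.00 | 352800.00 | 564480.00
Σ | 9120.00 |  |  | 957600.00 | 1025280.00
X̄ = 957600.00 / 9120.00 = 105.00 mm
Ȳ = 1025280.00 / 9120.00 = 112.42 mm

X̄ = 105.00 mm, Ȳ = 112.42 mm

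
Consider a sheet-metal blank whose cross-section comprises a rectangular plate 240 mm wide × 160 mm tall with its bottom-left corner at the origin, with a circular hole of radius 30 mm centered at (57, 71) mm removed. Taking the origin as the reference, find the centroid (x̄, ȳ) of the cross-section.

plate: A = 240 × 160 = 38400.00, centroid at (120.00, 80.00).
hole: A = −π·30² = -2827.43, centroid at (57.00, 71.00).
ΣA = 35572.57 mm²
ΣAx̄ = (38400.00)(120.00) + (-2827.43)(57.00) = 4446836.30 mm³
ΣAȳ = (38400.00)(80.00) + (-2827.43)(71.00) = 2871252.23 mm³
x̄ = 4446836.30 / 35572.57 = 125.01 mm
ȳ = 2871252.23 / 35572.57 = 80.72 mm

x̄ = 125.01 mm, ȳ = 80.72 mm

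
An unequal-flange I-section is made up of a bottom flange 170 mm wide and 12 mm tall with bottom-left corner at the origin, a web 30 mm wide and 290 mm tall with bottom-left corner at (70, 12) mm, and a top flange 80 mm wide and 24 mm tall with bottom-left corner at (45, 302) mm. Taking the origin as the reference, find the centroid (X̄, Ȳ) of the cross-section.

bottom flange: A = 170 × 12 = 2040.00, centroid at (85.00, 6.00).
web: A = 30 × 290 = 8700.00, centroid at (85.00, 157.00).
top flange: A = 80 × 24 = 1920.00, centroid at (85.00, 314.00).
ΣA = 12660.00 mm², ΣAX̄ = 1076100.00 mm³, ΣAȲ = 1981020.00 mm³.
X̄ = 1076100.00/12660.00 = 85.00 mm; Ȳ = 1981020.00/12660.00 = 156.48 mm.

X̄ = 85.00 mm, Ȳ = 156.48 mm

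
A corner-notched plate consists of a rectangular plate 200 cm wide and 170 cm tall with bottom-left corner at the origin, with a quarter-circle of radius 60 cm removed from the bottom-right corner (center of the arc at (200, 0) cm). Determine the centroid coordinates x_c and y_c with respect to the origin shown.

x_c = 93.24 cm, y_c = 90.40 cm

plate: A = 200 × 170 = 34000.00, centroid at (100.00, 85.00).
removed quarter-circle: A = −¼π·60² = -2827.43, centroid at (174.54, 25.46).
ΣA = 31172.57 cm², ΣAx_c = 2906513.32 cm³, ΣAy_c = 2818000.00 cm³.
x_c = 2906513.32/31172.57 = 93.24 cm; y_c = 2818000.00/31172.57 = 90.40 cm.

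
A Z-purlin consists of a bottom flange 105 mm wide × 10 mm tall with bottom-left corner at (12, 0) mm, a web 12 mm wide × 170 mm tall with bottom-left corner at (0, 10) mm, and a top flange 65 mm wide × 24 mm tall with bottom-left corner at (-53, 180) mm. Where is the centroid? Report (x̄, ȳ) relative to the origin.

x̄ = 10.32 mm, ȳ = 107.22 mm

bottom flange: A = 105 × 10 = 1050.00, centroid at (64.50, 5.00).
web: A = 12 × 170 = 2040.00, centroid at (6.00, 95.00).
top flange: A = 65 × 24 = 1560.00, centroid at (-20.50, 192.00).
ΣA = 4650.00 mm², ΣAx̄ = 47985.00 mm³, ΣAȳ = 498570.00 mm³.
x̄ = 47985.00/4650.00 = 10.32 mm; ȳ = 498570.00/4650.00 = 107.22 mm.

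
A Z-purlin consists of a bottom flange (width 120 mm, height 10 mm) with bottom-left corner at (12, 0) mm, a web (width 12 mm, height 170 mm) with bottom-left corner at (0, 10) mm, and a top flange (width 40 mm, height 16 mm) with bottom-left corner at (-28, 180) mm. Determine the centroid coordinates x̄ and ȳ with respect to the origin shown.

bottom flange: A = 120 × 10 = 1200.00, centroid at (72.00, 5.00).
web: A = 12 × 170 = 2040.00, centroid at (6.00, 95.00).
top flange: A = 40 × 16 = 640.00, centroid at (-8.00, 188.00).
ΣA = 3880.00 mm², ΣAx̄ = 93520.00 mm³, ΣAȳ = 320120.00 mm³.
x̄ = 93520.00/3880.00 = 24.10 mm; ȳ = 320120.00/3880.00 = 82.51 mm.

x̄ = 24.10 mm, ȳ = 82.51 mm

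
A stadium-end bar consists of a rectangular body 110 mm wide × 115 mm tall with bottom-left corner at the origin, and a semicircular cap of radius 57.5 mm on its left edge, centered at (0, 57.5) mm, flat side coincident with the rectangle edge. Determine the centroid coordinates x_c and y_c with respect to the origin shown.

Part | A | x̄ᵢ | ȳᵢ | A·x̄ᵢ | A·ȳᵢ
rectangular body | 12650.00 | 55.00 | 57.50 | 695750.00 | 727375.00
semicircular end | 5193.45 | -24.40 | 57.50 | -126739.58 | 298623.11
Σ | 17843.45 |  |  | 569010.42 | 1025998.11
x_c = 569010.42 / 17843.45 = 31.89 mm
y_c = 1025998.11 / 17843.45 = 57.50 mm

x_c = 31.89 mm, y_c = 57.50 mm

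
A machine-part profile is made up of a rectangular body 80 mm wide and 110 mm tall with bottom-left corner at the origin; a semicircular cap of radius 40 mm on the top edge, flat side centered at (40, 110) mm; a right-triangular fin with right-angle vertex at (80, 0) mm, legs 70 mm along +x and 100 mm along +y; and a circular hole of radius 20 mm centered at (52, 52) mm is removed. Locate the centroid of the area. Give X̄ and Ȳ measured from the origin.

X̄ = 55.24 mm, Ȳ = 63.03 mm

rectangular body: A = 80 × 110 = 8800.00, centroid at (40.00, 55.00).
semicircular top: A = ½π·40² = 2513.27, centroid at (40.00, 126.98).
triangular fin: A = ½·70·100 = 3500.00, centroid at (103.33, 33.33).
hole: A = −π·20² = -1256.64, centroid at (52.00, 52.00).
ΣA = 13556.64 mm²
ΣAX̄ = (8800.00)(40.00) + (2513.27)(40.00) + (3500.00)(103.33) + (-1256.64)(52.00) = 748852.50 mm³
ΣAȲ = (8800.00)(55.00) + (2513.27)(126.98) + (3500.00)(33.33) + (-1256.64)(52.00) = 854448.36 mm³
X̄ = 748852.50 / 13556.64 = 55.24 mm
Ȳ = 854448.36 / 13556.64 = 63.03 mm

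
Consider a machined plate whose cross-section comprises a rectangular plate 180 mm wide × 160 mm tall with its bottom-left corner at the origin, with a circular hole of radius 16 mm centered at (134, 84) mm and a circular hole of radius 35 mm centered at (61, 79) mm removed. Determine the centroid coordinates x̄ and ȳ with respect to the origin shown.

Part | A | x̄ᵢ | ȳᵢ | A·x̄ᵢ | A·ȳᵢ
plate | 28800.00 | 90.00 | 80.00 | 2592000.00 | 2304000.00
hole 1 | -804.25 | 134.00 | 84.00 | -107769.19 | -67556.81
hole 2 | -3848.45 | 61.00 | 79.00 | -234755.51 | -304027.63
Σ | 24147.30 |  |  | 2249475.29 | 1932415.56
x̄ = 2249475.29 / 24147.30 = 93.16 mm
ȳ = 1932415.56 / 24147.30 = 80.03 mm

x̄ = 93.16 mm, ȳ = 80.03 mm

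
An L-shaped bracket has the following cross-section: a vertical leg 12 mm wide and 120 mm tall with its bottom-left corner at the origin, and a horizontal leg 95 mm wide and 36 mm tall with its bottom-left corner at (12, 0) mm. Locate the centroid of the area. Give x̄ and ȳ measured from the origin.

vertical leg: A = 12 × 120 = 1440.00, centroid at (6.00, 60.00).
horizontal leg: A = 95 × 36 = 3420.00, centroid at (59.50, 18.00).
ΣA = 4860.00 mm², ΣAx̄ = 212130.00 mm³, ΣAȳ = 147960.00 mm³.
x̄ = 212130.00/4860.00 = 43.65 mm; ȳ = 147960.00/4860.00 = 30.44 mm.

x̄ = 43.65 mm, ȳ = 30.44 mm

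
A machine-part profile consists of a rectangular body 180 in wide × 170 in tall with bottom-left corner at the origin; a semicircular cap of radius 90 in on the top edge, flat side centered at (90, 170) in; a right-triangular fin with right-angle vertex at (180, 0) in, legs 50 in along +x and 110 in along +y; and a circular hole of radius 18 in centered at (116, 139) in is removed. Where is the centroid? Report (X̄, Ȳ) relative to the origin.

Part | A | x̄ᵢ | ȳᵢ | A·x̄ᵢ | A·ȳᵢ
rectangular body | 30600.00 | 90.00 | 85.00 | 2754000.00 | 2601000.00
semicircular top | 12723.45 | 90.00 | 208.20 | 1145110.52 | 2648986.54
triangular fin | 2750.00 | 196.67 | 36.67 | 540833.33 | 100833.33
hole | -1017.88 | 116.00 | 139.00 | -118073.62 | -141484.77
Σ | 45055.57 |  |  | 4321870.24 | 5209335.11
X̄ = 4321870.24 / 45055.57 = 95.92 in
Ȳ = 5209335.11 / 45055.57 = 115.62 in

X̄ = 95.92 in, Ȳ = 115.62 in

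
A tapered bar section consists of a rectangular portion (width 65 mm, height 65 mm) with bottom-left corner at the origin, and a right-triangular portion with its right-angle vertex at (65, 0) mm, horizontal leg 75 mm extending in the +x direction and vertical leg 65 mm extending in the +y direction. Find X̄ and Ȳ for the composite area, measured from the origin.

rectangular portion: A = 65 × 65 = 4225.00, centroid at (32.50, 32.50).
triangular portion: A = ½·75·65 = 2437.50, centroid at (90.00, 21.67).
ΣA = 6662.50 mm², ΣAX̄ = 356687.50 mm³, ΣAȲ = 190125.00 mm³.
X̄ = 356687.50/6662.50 = 53.54 mm; Ȳ = 190125.00/6662.50 = 28.54 mm.

X̄ = 53.54 mm, Ȳ = 28.54 mm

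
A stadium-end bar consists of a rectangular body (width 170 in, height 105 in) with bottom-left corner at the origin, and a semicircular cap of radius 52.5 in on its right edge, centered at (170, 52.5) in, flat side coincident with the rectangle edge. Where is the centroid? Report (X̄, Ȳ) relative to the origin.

Part | A | x̄ᵢ | ȳᵢ | A·x̄ᵢ | A·ȳᵢ
rectangular body | 17850.00 | 85.00 | 52.50 | 1517250.00 | 937125.00
semicircular end | 4329.51 | 192.28 | 52.50 | 832485.00 | 227299.14
Σ | 22179.51 |  |  | 2349735.00 | 1164424.14
X̄ = 2349735.00 / 22179.51 = 105.94 in
Ȳ = 1164424.14 / 22179.51 = 52.50 in

X̄ = 105.94 in, Ȳ = 52.50 in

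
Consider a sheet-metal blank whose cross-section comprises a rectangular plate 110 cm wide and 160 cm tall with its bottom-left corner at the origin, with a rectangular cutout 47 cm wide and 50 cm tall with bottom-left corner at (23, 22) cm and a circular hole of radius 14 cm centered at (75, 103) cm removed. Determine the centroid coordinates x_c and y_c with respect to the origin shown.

x_c = 55.52 cm, y_c = 84.33 cm

plate: A = 110 × 160 = 17600.00, centroid at (55.00, 80.00).
hole 1: A = −(47 × 50) = -2350.00, centroid at (46.50, 47.00).
hole 2: A = −π·14² = -615.75, centroid at (75.00, 103.00).
ΣA = 14634.25 cm²
ΣAx_c = (17600.00)(55.00) + (-2350.00)(46.50) + (-615.75)(75.00) = 812543.59 cm³
ΣAy_c = (17600.00)(80.00) + (-2350.00)(47.00) + (-615.75)(103.00) = 1234127.53 cm³
x_c = 812543.59 / 14634.25 = 55.52 cm
y_c = 1234127.53 / 14634.25 = 84.33 cm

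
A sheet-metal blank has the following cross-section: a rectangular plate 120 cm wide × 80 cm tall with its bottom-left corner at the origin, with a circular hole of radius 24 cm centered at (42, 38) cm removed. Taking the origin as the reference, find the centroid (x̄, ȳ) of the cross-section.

Part | A | x̄ᵢ | ȳᵢ | A·x̄ᵢ | A·ȳᵢ
plate | 9600.00 | 60.00 | 40.00 | 576000.00 | 384000.00
hole | -1809.56 | 42.00 | 38.00 | -76001.41 | -68763.18
Σ | 7790.44 |  |  | 499998.59 | 315236.82
x̄ = 499998.59 / 7790.44 = 64.18 cm
ȳ = 315236.82 / 7790.44 = 40.46 cm

x̄ = 64.18 cm, ȳ = 40.46 cm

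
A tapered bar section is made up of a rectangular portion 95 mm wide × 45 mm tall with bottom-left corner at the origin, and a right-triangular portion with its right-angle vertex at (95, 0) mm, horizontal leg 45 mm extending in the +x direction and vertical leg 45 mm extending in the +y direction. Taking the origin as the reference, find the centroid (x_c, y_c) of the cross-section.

Part | A | x̄ᵢ | ȳᵢ | A·x̄ᵢ | A·ȳᵢ
rectangular portion | 4275.00 | 47.50 | 22.50 | 203062.50 | 96187.50
triangular portion | 1012.50 | 110.00 | 15.00 | 111375.00 | 15187.50
Σ | 5287.50 |  |  | 314437.50 | 111375.00
x_c = 314437.50 / 5287.50 = 59.47 mm
y_c = 111375.00 / 5287.50 = 21.06 mm

x_c = 59.47 mm, y_c = 21.06 mm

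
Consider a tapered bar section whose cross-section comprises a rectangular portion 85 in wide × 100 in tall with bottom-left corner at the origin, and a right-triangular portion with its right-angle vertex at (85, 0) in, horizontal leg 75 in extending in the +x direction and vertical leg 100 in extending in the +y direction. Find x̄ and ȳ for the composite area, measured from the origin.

x̄ = 63.16 in, ȳ = 44.90 in

Part | A | x̄ᵢ | ȳᵢ | A·x̄ᵢ | A·ȳᵢ
rectangular portion | 8500.00 | 42.50 | 50.00 | 361250.00 | 425000.00
triangular portion | 3750.00 | 110.00 | 33.33 | 412500.00 | 125000.00
Σ | 12250.00 |  |  | 773750.00 | 550000.00
x̄ = 773750.00 / 12250.00 = 63.16 in
ȳ = 550000.00 / 12250.00 = 44.90 in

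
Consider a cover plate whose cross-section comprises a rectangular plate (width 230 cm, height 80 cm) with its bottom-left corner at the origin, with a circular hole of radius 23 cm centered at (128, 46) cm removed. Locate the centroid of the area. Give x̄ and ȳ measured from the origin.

Part | A | x̄ᵢ | ȳᵢ | A·x̄ᵢ | A·ȳᵢ
plate | 18400.00 | 115.00 | 40.00 | 2116000.00 | 736000.00
hole | -1661.90 | 128.00 | 46.00 | -212723.52 | -76447.52
Σ | 16738.10 |  |  | 1903276.48 | 659552.48
x̄ = 1903276.48 / 16738.10 = 113.71 cm
ȳ = 659552.48 / 16738.10 = 39.40 cm

x̄ = 113.71 cm, ȳ = 39.40 cm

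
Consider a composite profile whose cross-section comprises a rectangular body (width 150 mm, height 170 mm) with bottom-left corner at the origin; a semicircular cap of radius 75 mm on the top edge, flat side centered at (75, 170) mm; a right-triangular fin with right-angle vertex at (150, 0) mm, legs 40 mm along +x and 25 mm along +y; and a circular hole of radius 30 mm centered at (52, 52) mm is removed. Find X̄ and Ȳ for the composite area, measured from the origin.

Part | A | x̄ᵢ | ȳᵢ | A·x̄ᵢ | A·ȳᵢ
rectangular body | 25500.00 | 75.00 | 85.00 | 1912500.00 | 2167500.00
semicircular top | 8835.73 | 75.00 | 201.83 | 662679.70 | 1783323.99
triangular fin | 500.00 | 163.33 | 8.33 | 81666.67 | 4166.67
hole | -2827.43 | 52.00 | 52.00 | -147026.54 | -147026.54
Σ | 32008.30 |  |  | 2509819.83 | 3807964.12
X̄ = 2509819.83 / 32008.30 = 78.41 mm
Ȳ = 3807964.12 / 32008.30 = 118.97 mm

X̄ = 78.41 mm, Ȳ = 118.97 mm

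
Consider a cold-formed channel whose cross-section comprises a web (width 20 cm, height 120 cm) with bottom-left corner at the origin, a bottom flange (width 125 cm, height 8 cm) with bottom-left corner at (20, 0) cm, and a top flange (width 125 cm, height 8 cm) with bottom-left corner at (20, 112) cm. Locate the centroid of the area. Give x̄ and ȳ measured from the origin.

web: A = 20 × 120 = 2400.00, centroid at (10.00, 60.00).
bottom flange: A = 125 × 8 = 1000.00, centroid at (82.50, 4.00).
top flange: A = 125 × 8 = 1000.00, centroid at (82.50, 116.00).
ΣA = 4400.00 cm²
ΣAx̄ = (2400.00)(10.00) + (1000.00)(82.50) + (1000.00)(82.50) = 189000.00 cm³
ΣAȳ = (2400.00)(60.00) + (1000.00)(4.00) + (1000.00)(116.00) = 264000.00 cm³
x̄ = 189000.00 / 4400.00 = 42.95 cm
ȳ = 264000.00 / 4400.00 = 60.00 cm

x̄ = 42.95 cm, ȳ = 60.00 cm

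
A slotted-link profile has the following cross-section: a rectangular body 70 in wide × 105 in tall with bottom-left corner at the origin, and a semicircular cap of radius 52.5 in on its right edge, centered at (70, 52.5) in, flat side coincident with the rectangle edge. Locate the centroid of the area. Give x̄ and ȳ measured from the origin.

rectangular body: A = 70 × 105 = 7350.00, centroid at (35.00, 52.50).
semicircular end: A = ½π·52.5² = 4329.51, centroid at (92.28, 52.50).
ΣA = 11679.51 in², ΣAx̄ = 656784.27 in³, ΣAȳ = 613174.14 in³.
x̄ = 656784.27/11679.51 = 56.23 in; ȳ = 613174.14/11679.51 = 52.50 in.

x̄ = 56.23 in, ȳ = 52.50 in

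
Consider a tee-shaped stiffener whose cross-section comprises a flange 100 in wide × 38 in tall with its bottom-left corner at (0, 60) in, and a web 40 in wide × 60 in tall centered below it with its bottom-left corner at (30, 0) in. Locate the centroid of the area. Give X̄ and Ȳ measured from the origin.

Part | A | x̄ᵢ | ȳᵢ | A·x̄ᵢ | A·ȳᵢ
web | 2400.00 | 50.00 | 30.00 | 120000.00 | 72000.00
flange | 3800.00 | 50.00 | 79.00 | 190000.00 | 300200.00
Σ | 6200.00 |  |  | 310000.00 | 372200.00
X̄ = 310000.00 / 6200.00 = 50.00 in
Ȳ = 372200.00 / 6200.00 = 60.03 in

X̄ = 50.00 in, Ȳ = 60.03 in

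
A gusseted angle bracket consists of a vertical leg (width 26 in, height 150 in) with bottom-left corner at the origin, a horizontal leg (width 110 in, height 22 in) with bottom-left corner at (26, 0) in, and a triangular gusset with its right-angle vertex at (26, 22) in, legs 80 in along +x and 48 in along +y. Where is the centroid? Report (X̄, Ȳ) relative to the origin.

X̄ = 42.21 in, Ȳ = 47.58 in

Part | A | x̄ᵢ | ȳᵢ | A·x̄ᵢ | A·ȳᵢ
vertical leg | 3900.00 | 13.00 | 75.00 | 50700.00 | 292500.00
horizontal leg | 2420.00 | 81.00 | 11.00 | 196020.00 | 26620.00
gusset | 1920.00 | 52.67 | 38.00 | 101120.00 | 72960.00
Σ | 8240.00 |  |  | 347840.00 | 392080.00
X̄ = 347840.00 / 8240.00 = 42.21 in
Ȳ = 392080.00 / 8240.00 = 47.58 in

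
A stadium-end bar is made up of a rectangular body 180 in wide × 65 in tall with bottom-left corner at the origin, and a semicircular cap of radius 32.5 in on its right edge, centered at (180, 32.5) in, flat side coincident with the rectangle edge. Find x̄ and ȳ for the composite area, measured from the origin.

x̄ = 102.89 in, ȳ = 32.50 in

rectangular body: A = 180 × 65 = 11700.00, centroid at (90.00, 32.50).
semicircular end: A = ½π·32.5² = 1659.15, centroid at (193.79, 32.50).
ΣA = 13359.15 in², ΣAx̄ = 1374533.07 in³, ΣAȳ = 434172.49 in³.
x̄ = 1374533.07/13359.15 = 102.89 in; ȳ = 434172.49/13359.15 = 32.50 in.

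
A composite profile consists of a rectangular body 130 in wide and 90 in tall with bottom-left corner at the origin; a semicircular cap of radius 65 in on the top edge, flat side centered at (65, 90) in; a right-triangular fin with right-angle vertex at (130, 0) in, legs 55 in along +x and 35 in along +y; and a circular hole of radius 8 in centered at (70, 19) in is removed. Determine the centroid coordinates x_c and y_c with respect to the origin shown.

rectangular body: A = 130 × 90 = 11700.00, centroid at (65.00, 45.00).
semicircular top: A = ½π·65² = 6636.61, centroid at (65.00, 117.59).
triangular fin: A = ½·55·35 = 962.50, centroid at (148.33, 11.67).
hole: A = −π·8² = -201.06, centroid at (70.00, 19.00).
ΣA = 19098.05 in²
ΣAx_c = (11700.00)(65.00) + (6636.61)(65.00) + (962.50)(148.33) + (-201.06)(70.00) = 1320576.44 in³
ΣAy_c = (11700.00)(45.00) + (6636.61)(117.59) + (962.50)(11.67) + (-201.06)(19.00) = 1314287.63 in³
x_c = 1320576.44 / 19098.05 = 69.15 in
y_c = 1314287.63 / 19098.05 = 68.82 in

x_c = 69.15 in, y_c = 68.82 in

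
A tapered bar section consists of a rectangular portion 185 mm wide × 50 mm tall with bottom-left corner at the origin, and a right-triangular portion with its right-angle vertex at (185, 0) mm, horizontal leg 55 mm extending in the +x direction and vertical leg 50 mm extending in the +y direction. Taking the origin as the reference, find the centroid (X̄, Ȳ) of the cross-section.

rectangular portion: A = 185 × 50 = 9250.00, centroid at (92.50, 25.00).
triangular portion: A = ½·55·50 = 1375.00, centroid at (203.33, 16.67).
ΣA = 10625.00 mm²
ΣAX̄ = (9250.00)(92.50) + (1375.00)(203.33) = 1135208.33 mm³
ΣAȲ = (9250.00)(25.00) + (1375.00)(16.67) = 254166.67 mm³
X̄ = 1135208.33 / 10625.00 = 106.84 mm
Ȳ = 254166.67 / 10625.00 = 23.92 mm

X̄ = 106.84 mm, Ȳ = 23.92 mm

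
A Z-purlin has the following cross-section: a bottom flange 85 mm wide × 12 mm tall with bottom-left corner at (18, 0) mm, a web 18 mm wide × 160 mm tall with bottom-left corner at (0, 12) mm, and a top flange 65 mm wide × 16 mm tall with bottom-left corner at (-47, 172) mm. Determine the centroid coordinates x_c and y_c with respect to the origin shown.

bottom flange: A = 85 × 12 = 1020.00, centroid at (60.50, 6.00).
web: A = 18 × 160 = 2880.00, centroid at (9.00, 92.00).
top flange: A = 65 × 16 = 1040.00, centroid at (-14.50, 180.00).
ΣA = 4940.00 mm²
ΣAx_c = (1020.00)(60.50) + (2880.00)(9.00) + (1040.00)(-14.50) = 72550.00 mm³
ΣAy_c = (1020.00)(6.00) + (2880.00)(92.00) + (1040.00)(180.00) = 458280.00 mm³
x_c = 72550.00 / 4940.00 = 14.69 mm
y_c = 458280.00 / 4940.00 = 92.77 mm

x_c = 14.69 mm, y_c = 92.77 mm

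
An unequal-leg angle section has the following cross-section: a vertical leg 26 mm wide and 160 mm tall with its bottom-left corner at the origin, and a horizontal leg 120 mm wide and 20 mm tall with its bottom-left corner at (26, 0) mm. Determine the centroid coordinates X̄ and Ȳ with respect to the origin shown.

vertical leg: A = 26 × 160 = 4160.00, centroid at (13.00, 80.00).
horizontal leg: A = 120 × 20 = 2400.00, centroid at (86.00, 10.00).
ΣA = 6560.00 mm²
ΣAX̄ = (4160.00)(13.00) + (2400.00)(86.00) = 260480.00 mm³
ΣAȲ = (4160.00)(80.00) + (2400.00)(10.00) = 356800.00 mm³
X̄ = 260480.00 / 6560.00 = 39.71 mm
Ȳ = 356800.00 / 6560.00 = 54.39 mm

X̄ = 39.71 mm, Ȳ = 54.39 mm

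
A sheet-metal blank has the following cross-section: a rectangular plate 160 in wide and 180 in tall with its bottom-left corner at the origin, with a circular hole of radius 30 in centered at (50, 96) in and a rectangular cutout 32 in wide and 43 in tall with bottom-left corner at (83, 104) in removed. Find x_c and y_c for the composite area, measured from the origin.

x_c = 82.39 in, y_c = 87.32 in

plate: A = 160 × 180 = 28800.00, centroid at (80.00, 90.00).
hole 1: A = −π·30² = -2827.43, centroid at (50.00, 96.00).
hole 2: A = −(32 × 43) = -1376.00, centroid at (99.00, 125.50).
ΣA = 24596.57 in²
ΣAx_c = (28800.00)(80.00) + (-2827.43)(50.00) + (-1376.00)(99.00) = 2026404.33 in³
ΣAy_c = (28800.00)(90.00) + (-2827.43)(96.00) + (-1376.00)(125.50) = 2147878.39 in³
x_c = 2026404.33 / 24596.57 = 82.39 in
y_c = 2147878.39 / 24596.57 = 87.32 in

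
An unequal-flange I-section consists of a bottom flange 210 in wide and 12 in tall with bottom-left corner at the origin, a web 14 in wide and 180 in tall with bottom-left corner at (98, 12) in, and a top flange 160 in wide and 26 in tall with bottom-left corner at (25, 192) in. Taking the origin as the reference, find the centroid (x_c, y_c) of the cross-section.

x_c = 105.00 in, y_c = 122.28 in

Part | A | x̄ᵢ | ȳᵢ | A·x̄ᵢ | A·ȳᵢ
bottom flange | 2520.00 | 105.00 | 6.00 | 264600.00 | 15120.00
web | 2520.00 | 105.00 | 102.00 | 264600.00 | 257040.00
top flange | 4160.00 | 105.00 | 205.00 | 436800.00 | 852800.00
Σ | 9200.00 |  |  | 966000.00 | 1124960.00
x_c = 966000.00 / 9200.00 = 105.00 in
y_c = 1124960.00 / 9200.00 = 122.28 in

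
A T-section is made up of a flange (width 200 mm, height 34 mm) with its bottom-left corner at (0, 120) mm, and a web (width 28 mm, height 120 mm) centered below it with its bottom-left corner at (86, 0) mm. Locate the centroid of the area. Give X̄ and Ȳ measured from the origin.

X̄ = 100.00 mm, Ȳ = 111.54 mm

web: A = 28 × 120 = 3360.00, centroid at (100.00, 60.00).
flange: A = 200 × 34 = 6800.00, centroid at (100.00, 137.00).
ΣA = 10160.00 mm²
ΣAX̄ = (3360.00)(100.00) + (6800.00)(100.00) = 1016000.00 mm³
ΣAȲ = (3360.00)(60.00) + (6800.00)(137.00) = 1133200.00 mm³
X̄ = 1016000.00 / 10160.00 = 100.00 mm
Ȳ = 1133200.00 / 10160.00 = 111.54 mm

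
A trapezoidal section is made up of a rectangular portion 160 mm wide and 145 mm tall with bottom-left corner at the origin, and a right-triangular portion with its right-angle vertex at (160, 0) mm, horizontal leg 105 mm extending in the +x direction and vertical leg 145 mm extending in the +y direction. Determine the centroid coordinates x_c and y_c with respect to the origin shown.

Part | A | x̄ᵢ | ȳᵢ | A·x̄ᵢ | A·ȳᵢ
rectangular portion | 23200.00 | 80.00 | 72.50 | 1856000.00 | 1682000.00
triangular portion | 7612.50 | 195.00 | 48.33 | 1484437.50 | 367937.50
Σ | 30812.50 |  |  | 3340437.50 | 2049937.50
x_c = 3340437.50 / 30812.50 = 108.41 mm
y_c = 2049937.50 / 30812.50 = 66.53 mm

x_c = 108.41 mm, y_c = 66.53 mm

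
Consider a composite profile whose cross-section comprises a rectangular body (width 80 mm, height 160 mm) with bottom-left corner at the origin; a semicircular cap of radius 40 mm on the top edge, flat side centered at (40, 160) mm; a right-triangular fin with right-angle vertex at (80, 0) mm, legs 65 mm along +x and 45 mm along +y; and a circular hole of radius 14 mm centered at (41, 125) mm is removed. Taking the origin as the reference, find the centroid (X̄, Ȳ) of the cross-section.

X̄ = 45.54 mm, Ȳ = 87.48 mm

rectangular body: A = 80 × 160 = 12800.00, centroid at (40.00, 80.00).
semicircular top: A = ½π·40² = 2513.27, centroid at (40.00, 176.98).
triangular fin: A = ½·65·45 = 1462.50, centroid at (101.67, 15.00).
hole: A = −π·14² = -615.75, centroid at (41.00, 125.00).
ΣA = 16160.02 mm²
ΣAX̄ = (12800.00)(40.00) + (2513.27)(40.00) + (1462.50)(101.67) + (-615.75)(41.00) = 735972.63 mm³
ΣAȲ = (12800.00)(80.00) + (2513.27)(176.98) + (1462.50)(15.00) + (-615.75)(125.00) = 1413759.01 mm³
X̄ = 735972.63 / 16160.02 = 45.54 mm
Ȳ = 1413759.01 / 16160.02 = 87.48 mm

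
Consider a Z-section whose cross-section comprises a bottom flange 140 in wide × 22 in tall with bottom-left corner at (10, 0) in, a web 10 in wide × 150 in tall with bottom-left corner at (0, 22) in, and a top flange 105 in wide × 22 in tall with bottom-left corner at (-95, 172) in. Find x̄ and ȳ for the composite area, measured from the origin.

bottom flange: A = 140 × 22 = 3080.00, centroid at (80.00, 11.00).
web: A = 10 × 150 = 1500.00, centroid at (5.00, 97.00).
top flange: A = 105 × 22 = 2310.00, centroid at (-42.50, 183.00).
ΣA = 6890.00 in²
ΣAx̄ = (3080.00)(80.00) + (1500.00)(5.00) + (2310.00)(-42.50) = 155725.00 in³
ΣAȳ = (3080.00)(11.00) + (1500.00)(97.00) + (2310.00)(183.00) = 602110.00 in³
x̄ = 155725.00 / 6890.00 = 22.60 in
ȳ = 602110.00 / 6890.00 = 87.39 in

x̄ = 22.60 in, ȳ = 87.39 in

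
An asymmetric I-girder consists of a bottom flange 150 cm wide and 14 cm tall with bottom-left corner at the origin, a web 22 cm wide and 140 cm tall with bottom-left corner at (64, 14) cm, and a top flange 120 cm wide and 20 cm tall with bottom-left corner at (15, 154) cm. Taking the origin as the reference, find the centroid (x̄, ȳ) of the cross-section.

Part | A | x̄ᵢ | ȳᵢ | A·x̄ᵢ | A·ȳᵢ
bottom flange | 2100.00 | 75.00 | 7.00 | 157500.00 | 14700.00
web | 3080.00 | 75.00 | 84.00 | 231000.00 | 258720.00
top flange | 2400.00 | 75.00 | 164.00 | 180000.00 | 393600.00
Σ | 7580.00 |  |  | 568500.00 | 667020.00
x̄ = 568500.00 / 7580.00 = 75.00 cm
ȳ = 667020.00 / 7580.00 = 88.00 cm

x̄ = 75.00 cm, ȳ = 88.00 cm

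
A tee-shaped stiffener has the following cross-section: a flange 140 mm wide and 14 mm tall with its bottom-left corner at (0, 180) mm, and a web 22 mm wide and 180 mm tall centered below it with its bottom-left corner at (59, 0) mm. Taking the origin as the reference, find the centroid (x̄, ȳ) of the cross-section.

web: A = 22 × 180 = 3960.00, centroid at (70.00, 90.00).
flange: A = 140 × 14 = 1960.00, centroid at (70.00, 187.00).
ΣA = 5920.00 mm²
ΣAx̄ = (3960.00)(70.00) + (1960.00)(70.00) = 414400.00 mm³
ΣAȳ = (3960.00)(90.00) + (1960.00)(187.00) = 722920.00 mm³
x̄ = 414400.00 / 5920.00 = 70.00 mm
ȳ = 722920.00 / 5920.00 = 122.11 mm

x̄ = 70.00 mm, ȳ = 122.11 mm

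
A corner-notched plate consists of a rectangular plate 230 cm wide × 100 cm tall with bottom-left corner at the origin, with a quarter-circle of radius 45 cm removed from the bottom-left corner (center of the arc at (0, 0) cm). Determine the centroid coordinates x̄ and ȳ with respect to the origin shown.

plate: A = 230 × 100 = 23000.00, centroid at (115.00, 50.00).
removed quarter-circle: A = −¼π·45² = -1590.43, centroid at (19.10, 19.10).
ΣA = 21409.57 cm²
ΣAx̄ = (23000.00)(115.00) + (-1590.43)(19.10) = 2614625.00 cm³
ΣAȳ = (23000.00)(50.00) + (-1590.43)(19.10) = 1119625.00 cm³
x̄ = 2614625.00 / 21409.57 = 122.12 cm
ȳ = 1119625.00 / 21409.57 = 52.30 cm

x̄ = 122.12 cm, ȳ = 52.30 cm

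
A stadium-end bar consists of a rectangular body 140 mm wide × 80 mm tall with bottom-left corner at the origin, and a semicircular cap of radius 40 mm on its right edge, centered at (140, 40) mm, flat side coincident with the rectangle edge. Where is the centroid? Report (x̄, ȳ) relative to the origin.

rectangular body: A = 140 × 80 = 11200.00, centroid at (70.00, 40.00).
semicircular end: A = ½π·40² = 2513.27, centroid at (156.98, 40.00).
ΣA = 13713.27 mm², ΣAx̄ = 1178525.04 mm³, ΣAȳ = 548530.96 mm³.
x̄ = 1178525.04/13713.27 = 85.94 mm; ȳ = 548530.96/13713.27 = 40.00 mm.

x̄ = 85.94 mm, ȳ = 40.00 mm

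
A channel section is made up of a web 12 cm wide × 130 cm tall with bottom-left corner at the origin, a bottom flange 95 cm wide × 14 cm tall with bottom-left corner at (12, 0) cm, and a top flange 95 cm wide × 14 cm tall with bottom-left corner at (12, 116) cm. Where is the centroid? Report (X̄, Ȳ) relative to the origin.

web: A = 12 × 130 = 1560.00, centroid at (6.00, 65.00).
bottom flange: A = 95 × 14 = 1330.00, centroid at (59.50, 7.00).
top flange: A = 95 × 14 = 1330.00, centroid at (59.50, 123.00).
ΣA = 4220.00 cm², ΣAX̄ = 167630.00 cm³, ΣAȲ = 274300.00 cm³.
X̄ = 167630.00/4220.00 = 39.72 cm; Ȳ = 274300.00/4220.00 = 65.00 cm.

X̄ = 39.72 cm, Ȳ = 65.00 cm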